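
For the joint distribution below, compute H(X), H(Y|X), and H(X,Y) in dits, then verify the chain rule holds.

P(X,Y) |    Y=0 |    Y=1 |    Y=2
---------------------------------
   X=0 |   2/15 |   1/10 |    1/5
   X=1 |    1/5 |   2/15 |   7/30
H(X,Y) = 0.7604, H(X) = 0.2972, H(Y|X) = 0.4633 (all in dits)

Chain rule: H(X,Y) = H(X) + H(Y|X)

Left side — joint entropy directly:
H(X,Y) = -Σ p(x,y) log p(x,y) = 0.7604 dits

Right side — compute H(Y|X) from the conditional distributions:
P(X) = (13/30, 17/30), so H(X) = 0.2972 dits
H(Y|X) = Σ_x P(X=x) · H(Y|X=x):
  P(Y|X=0) = (4/13, 3/13, 6/13), H(Y|X=0) = 0.4594, weight P(X=0) = 13/30
  P(Y|X=1) = (6/17, 4/17, 7/17), H(Y|X=1) = 0.4662, weight P(X=1) = 17/30
H(Y|X) = 0.4633 dits

H(X) + H(Y|X) = 0.2972 + 0.4633 = 0.7604 dits

Both sides equal 0.7604 dits. ✓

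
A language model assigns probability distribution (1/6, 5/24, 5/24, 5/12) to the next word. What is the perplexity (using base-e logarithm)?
3.7322

Perplexity is e^H (or exp(H) for natural log).

First, H = -Σ p log p = 1.3170 nats
Perplexity = e^1.3170 = 3.7322

Interpretation: The model's uncertainty is equivalent to choosing uniformly among 3.7 options.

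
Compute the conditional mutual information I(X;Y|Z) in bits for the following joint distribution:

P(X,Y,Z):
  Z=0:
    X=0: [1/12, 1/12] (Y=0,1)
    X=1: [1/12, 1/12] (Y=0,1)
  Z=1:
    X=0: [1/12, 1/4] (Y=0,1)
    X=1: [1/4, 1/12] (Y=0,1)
0.1258 bits

Conditional mutual information: I(X;Y|Z) = H(X|Z) + H(Y|Z) - H(X,Y|Z)

H(Z) = 0.9183
H(X,Z) = 1.9183 → H(X|Z) = 1.0000
H(Y,Z) = 1.9183 → H(Y|Z) = 1.0000
H(X,Y,Z) = 2.7925 → H(X,Y|Z) = 1.8742

I(X;Y|Z) = 1.0000 + 1.0000 - 1.8742 = 0.1258 bits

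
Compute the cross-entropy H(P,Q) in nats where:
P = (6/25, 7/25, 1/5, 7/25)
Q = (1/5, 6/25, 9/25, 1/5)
1.4408 nats

Cross-entropy: H(P,Q) = -Σ p(x) log q(x)

Alternatively: H(P,Q) = H(P) + D_KL(P||Q)
H(P) = 1.3773 nats
D_KL(P||Q) = 0.0636 nats

H(P,Q) = 1.3773 + 0.0636 = 1.4408 nats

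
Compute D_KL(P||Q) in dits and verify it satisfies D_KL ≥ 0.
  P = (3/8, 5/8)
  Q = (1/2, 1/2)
0.0137 dits

KL divergence satisfies the Gibbs inequality: D_KL(P||Q) ≥ 0 for all distributions P, Q.

D_KL(P||Q) = Σ p(x) log(p(x)/q(x))
Term by term:
  x=0: 3/8 × log_10[(3/8)/(1/2)] = -0.0469
  x=1: 5/8 × log_10[(5/8)/(1/2)] = 0.0606
D_KL(P||Q) = 0.0137 dits

D_KL(P||Q) = 0.0137 ≥ 0 ✓

This non-negativity is a fundamental property: relative entropy cannot be negative because it measures how different Q is from P.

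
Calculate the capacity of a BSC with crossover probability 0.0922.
0.5562 bits

For a binary symmetric channel (BSC) with error probability p:
Capacity C = 1 - H(p) bits per symbol

where H(p) = -p log₂(p) - (1-p) log₂(1-p) is the binary entropy function.

H(0.0922) = 0.4438 bits
C = 1 - 0.4438 = 0.5562 bits per symbol

This means we can reliably transmit up to 0.5562 bits of information per channel use.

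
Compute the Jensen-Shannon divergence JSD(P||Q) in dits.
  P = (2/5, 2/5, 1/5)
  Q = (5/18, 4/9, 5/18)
0.0040 dits

Jensen-Shannon divergence is:
JSD(P||Q) = 0.5 × D_KL(P||M) + 0.5 × D_KL(Q||M)
where M = 0.5 × (P + Q) is the mixture distribution.

M = 0.5 × (2/5, 2/5, 1/5) + 0.5 × (5/18, 4/9, 5/18) = (0.338889, 0.422222, 0.238889)

D_KL(P||M) = 0.0040 dits
D_KL(Q||M) = 0.0041 dits

JSD(P||Q) = 0.5 × 0.0040 + 0.5 × 0.0041 = 0.0040 dits

Unlike KL divergence, JSD is symmetric and bounded: 0 ≤ JSD ≤ log(2).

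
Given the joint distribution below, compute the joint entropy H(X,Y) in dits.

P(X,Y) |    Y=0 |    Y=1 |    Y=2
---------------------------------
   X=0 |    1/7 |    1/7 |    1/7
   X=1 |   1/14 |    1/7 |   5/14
0.7245 dits

Joint entropy is H(X,Y) = -Σ_{x,y} p(x,y) log p(x,y).

Summing over all non-zero entries:
H(X,Y) = -[1/7·log_10(1/7) + 1/7·log_10(1/7) + 1/7·log_10(1/7) + 1/14·log_10(1/14) + 1/7·log_10(1/7) + 5/14·log_10(5/14)]
H(X,Y) = 0.7245 dits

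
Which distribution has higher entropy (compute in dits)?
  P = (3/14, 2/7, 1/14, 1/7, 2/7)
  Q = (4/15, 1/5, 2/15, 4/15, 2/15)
Q

Computing entropies in dits:
H(P) = 0.6568
H(Q) = 0.6793

Distribution Q has higher entropy.

Intuition: The distribution closer to uniform (more spread out) has higher entropy.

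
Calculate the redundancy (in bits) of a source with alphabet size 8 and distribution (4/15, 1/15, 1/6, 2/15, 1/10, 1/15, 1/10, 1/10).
0.1556 bits

Redundancy measures how far a source is from maximum entropy:
R = H_max - H(X)

Maximum entropy for 8 symbols: H_max = log_2(8) = 3.0000 bits
Actual entropy: H(X) = 2.8444 bits
Redundancy: R = 3.0000 - 2.8444 = 0.1556 bits

This redundancy represents potential for compression: the source could be compressed by 0.1556 bits per symbol.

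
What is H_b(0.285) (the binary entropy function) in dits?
0.2595 dits

The binary entropy function is:
H(p) = -p log(p) - (1-p) log(1-p)

H(0.285) = -0.285 × log_10(0.285) - 0.715 × log_10(0.715)
H(0.285) = 0.2595 dits

Note: Binary entropy is maximized at p=0.5 (H=1 bit) and minimized at p=0 or p=1 (H=0).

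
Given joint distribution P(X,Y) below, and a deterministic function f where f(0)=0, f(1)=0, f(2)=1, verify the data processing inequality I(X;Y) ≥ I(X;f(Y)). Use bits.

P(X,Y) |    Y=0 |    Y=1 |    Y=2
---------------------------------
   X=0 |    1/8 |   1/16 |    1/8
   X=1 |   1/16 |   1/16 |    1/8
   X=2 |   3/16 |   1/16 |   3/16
I(X;Y) = 0.0208, I(X;f(Y)) = 0.0042, inequality holds: 0.0208 ≥ 0.0042

Data Processing Inequality: For any Markov chain X → Y → Z, we have I(X;Y) ≥ I(X;Z).

Here Z = f(Y) is a deterministic function of Y, forming X → Y → Z.

Original I(X;Y) = 0.0208 bits

After applying f:
P(X,Z) where Z=f(Y):
- P(X,Z=0) = P(X,Y=0) + P(X,Y=1)
- P(X,Z=1) = P(X,Y=2)

I(X;Z) = I(X;f(Y)) = 0.0042 bits

Verification: 0.0208 ≥ 0.0042 ✓

Information cannot be created by processing; the function f can only lose information about X.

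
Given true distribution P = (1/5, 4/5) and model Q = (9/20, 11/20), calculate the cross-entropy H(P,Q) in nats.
0.6380 nats

Cross-entropy: H(P,Q) = -Σ p(x) log q(x)

Alternatively: H(P,Q) = H(P) + D_KL(P||Q)
H(P) = 0.5004 nats
D_KL(P||Q) = 0.1376 nats

H(P,Q) = 0.5004 + 0.1376 = 0.6380 nats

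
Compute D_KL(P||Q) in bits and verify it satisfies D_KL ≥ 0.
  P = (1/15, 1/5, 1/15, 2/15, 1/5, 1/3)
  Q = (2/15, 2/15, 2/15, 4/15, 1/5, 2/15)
0.2910 bits

KL divergence satisfies the Gibbs inequality: D_KL(P||Q) ≥ 0 for all distributions P, Q.

D_KL(P||Q) = Σ p(x) log(p(x)/q(x))
Term by term:
  x=0: 1/15 × log_2[(1/15)/(2/15)] = -0.0667
  x=1: 1/5 × log_2[(1/5)/(2/15)] = 0.1170
  x=2: 1/15 × log_2[(1/15)/(2/15)] = -0.0667
  x=3: 2/15 × log_2[(2/15)/(4/15)] = -0.1333
  x=4: 1/5 × log_2[(1/5)/(1/5)] = 0.0000
  x=5: 1/3 × log_2[(1/3)/(2/15)] = 0.4406
D_KL(P||Q) = 0.2910 bits

D_KL(P||Q) = 0.2910 ≥ 0 ✓

This non-negativity is a fundamental property: relative entropy cannot be negative because it measures how different Q is from P.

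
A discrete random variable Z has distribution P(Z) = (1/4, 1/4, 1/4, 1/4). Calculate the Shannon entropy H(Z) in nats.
1.3863 nats

Shannon entropy is H(X) = -Σ p(x) log p(x).

For P = (1/4, 1/4, 1/4, 1/4):
H = -1/4 × log_e(1/4) -1/4 × log_e(1/4) -1/4 × log_e(1/4) -1/4 × log_e(1/4)
H = 1.3863 nats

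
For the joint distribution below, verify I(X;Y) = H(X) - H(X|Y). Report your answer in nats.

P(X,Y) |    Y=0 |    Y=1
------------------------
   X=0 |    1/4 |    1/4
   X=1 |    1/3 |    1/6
I(X;Y) = 0.0144 nats

Mutual information has multiple equivalent forms:
- I(X;Y) = H(X) - H(X|Y)
- I(X;Y) = H(Y) - H(Y|X)
- I(X;Y) = H(X) + H(Y) - H(X,Y)

Computing all quantities:
H(X) = 0.6931, H(Y) = 0.6792, H(X,Y) = 1.3580
H(X|Y) = 0.6788, H(Y|X) = 0.6648

Verification:
H(X) - H(X|Y) = 0.6931 - 0.6788 = 0.0144
H(Y) - H(Y|X) = 0.6792 - 0.6648 = 0.0144
H(X) + H(Y) - H(X,Y) = 0.6931 + 0.6792 - 1.3580 = 0.0144

All forms give I(X;Y) = 0.0144 nats. ✓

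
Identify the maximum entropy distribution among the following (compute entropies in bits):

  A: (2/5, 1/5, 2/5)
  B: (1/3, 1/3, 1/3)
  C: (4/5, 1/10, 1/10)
B

For a discrete distribution over n outcomes, entropy is maximized by the uniform distribution.

Computing entropies:
H(A) = 1.5219 bits
H(B) = 1.5850 bits
H(C) = 0.9219 bits

The uniform distribution (where all probabilities equal 1/3) achieves the maximum entropy of log_2(3) = 1.5850 bits.

Distribution B has the highest entropy.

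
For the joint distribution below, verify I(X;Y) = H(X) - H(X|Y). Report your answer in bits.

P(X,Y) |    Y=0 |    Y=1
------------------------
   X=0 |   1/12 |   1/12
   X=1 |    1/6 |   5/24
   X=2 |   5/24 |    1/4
I(X;Y) = 0.0011 bits

Mutual information has multiple equivalent forms:
- I(X;Y) = H(X) - H(X|Y)
- I(X;Y) = H(Y) - H(Y|X)
- I(X;Y) = H(X) + H(Y) - H(X,Y)

Computing all quantities:
H(X) = 1.4773, H(Y) = 0.9950, H(X,Y) = 2.4713
H(X|Y) = 1.4763, H(Y|X) = 0.9939

Verification:
H(X) - H(X|Y) = 1.4773 - 1.4763 = 0.0011
H(Y) - H(Y|X) = 0.9950 - 0.9939 = 0.0011
H(X) + H(Y) - H(X,Y) = 1.4773 + 0.9950 - 2.4713 = 0.0011

All forms give I(X;Y) = 0.0011 bits. ✓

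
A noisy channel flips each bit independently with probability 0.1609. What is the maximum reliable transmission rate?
0.3635 bits

For a binary symmetric channel (BSC) with error probability p:
Capacity C = 1 - H(p) bits per symbol

where H(p) = -p log₂(p) - (1-p) log₂(1-p) is the binary entropy function.

H(0.1609) = 0.6365 bits
C = 1 - 0.6365 = 0.3635 bits per symbol

This means we can reliably transmit up to 0.3635 bits of information per channel use.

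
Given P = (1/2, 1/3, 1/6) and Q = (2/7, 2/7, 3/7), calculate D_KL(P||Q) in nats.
0.1738 nats

KL divergence: D_KL(P||Q) = Σ p(x) log(p(x)/q(x))

Computing term by term:
  x=0: 1/2 × log_e[(1/2)/(2/7)] = 1/2 × 0.5596 = 0.2798
  x=1: 1/3 × log_e[(1/3)/(2/7)] = 1/3 × 0.1542 = 0.0514
  x=2: 1/6 × log_e[(1/6)/(3/7)] = 1/6 × -0.9445 = -0.1574

D_KL(P||Q) = 0.1738 nats

Note: KL divergence is always non-negative and equals 0 iff P = Q.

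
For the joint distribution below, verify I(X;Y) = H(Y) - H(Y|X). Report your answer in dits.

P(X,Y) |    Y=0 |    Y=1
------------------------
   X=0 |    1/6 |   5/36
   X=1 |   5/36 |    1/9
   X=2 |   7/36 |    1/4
I(X;Y) = 0.0027 dits

Mutual information has multiple equivalent forms:
- I(X;Y) = H(X) - H(X|Y)
- I(X;Y) = H(Y) - H(Y|X)
- I(X;Y) = H(X) + H(Y) - H(X,Y)

Computing all quantities:
H(X) = 0.4644, H(Y) = 0.3010, H(X,Y) = 0.7627
H(X|Y) = 0.4616, H(Y|X) = 0.2983

Verification:
H(X) - H(X|Y) = 0.4644 - 0.4616 = 0.0027
H(Y) - H(Y|X) = 0.3010 - 0.2983 = 0.0027
H(X) + H(Y) - H(X,Y) = 0.4644 + 0.3010 - 0.7627 = 0.0027

All forms give I(X;Y) = 0.0027 dits. ✓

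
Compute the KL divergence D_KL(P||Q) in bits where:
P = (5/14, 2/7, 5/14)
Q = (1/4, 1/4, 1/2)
0.0655 bits

KL divergence: D_KL(P||Q) = Σ p(x) log(p(x)/q(x))

Computing term by term:
  x=0: 5/14 × log_2[(5/14)/(1/4)] = 5/14 × 0.5146 = 0.1838
  x=1: 2/7 × log_2[(2/7)/(1/4)] = 2/7 × 0.1926 = 0.0550
  x=2: 5/14 × log_2[(5/14)/(1/2)] = 5/14 × -0.4854 = -0.1734

D_KL(P||Q) = 0.0655 bits

Note: KL divergence is always non-negative and equals 0 iff P = Q.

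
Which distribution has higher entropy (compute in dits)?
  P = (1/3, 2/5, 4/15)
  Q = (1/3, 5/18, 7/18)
Q

Computing entropies in dits:
H(P) = 0.4713
H(Q) = 0.4731

Distribution Q has higher entropy.

Intuition: The distribution closer to uniform (more spread out) has higher entropy.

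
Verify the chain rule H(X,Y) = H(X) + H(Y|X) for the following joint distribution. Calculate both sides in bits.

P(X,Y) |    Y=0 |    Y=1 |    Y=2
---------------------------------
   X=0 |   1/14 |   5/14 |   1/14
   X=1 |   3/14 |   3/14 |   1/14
H(X,Y) = 2.2988, H(X) = 1.0000, H(Y|X) = 1.2988 (all in bits)

Chain rule: H(X,Y) = H(X) + H(Y|X)

Left side — joint entropy directly:
H(X,Y) = -Σ p(x,y) log p(x,y) = 2.2988 bits

Right side — compute H(Y|X) from the conditional distributions:
P(X) = (1/2, 1/2), so H(X) = 1.0000 bits
H(Y|X) = Σ_x P(X=x) · H(Y|X=x):
  P(Y|X=0) = (1/7, 5/7, 1/7), H(Y|X=0) = 1.1488, weight P(X=0) = 1/2
  P(Y|X=1) = (3/7, 3/7, 1/7), H(Y|X=1) = 1.4488, weight P(X=1) = 1/2
H(Y|X) = 1.2988 bits

H(X) + H(Y|X) = 1.0000 + 1.2988 = 2.2988 bits

Both sides equal 2.2988 bits. ✓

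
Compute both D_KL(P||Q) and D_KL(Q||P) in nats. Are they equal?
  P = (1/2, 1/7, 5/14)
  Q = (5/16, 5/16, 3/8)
D_KL(P||Q) = 0.1058, D_KL(Q||P) = 0.1160

KL divergence is not symmetric: D_KL(P||Q) ≠ D_KL(Q||P) in general.

D_KL(P||Q) = 0.1058 nats
D_KL(Q||P) = 0.1160 nats

No, they are not equal!

This asymmetry is why KL divergence is not a true distance metric.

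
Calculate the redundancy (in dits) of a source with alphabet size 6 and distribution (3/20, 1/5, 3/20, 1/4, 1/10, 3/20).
0.0171 dits

Redundancy measures how far a source is from maximum entropy:
R = H_max - H(X)

Maximum entropy for 6 symbols: H_max = log_10(6) = 0.7782 dits
Actual entropy: H(X) = 0.7611 dits
Redundancy: R = 0.7782 - 0.7611 = 0.0171 dits

This redundancy represents potential for compression: the source could be compressed by 0.0171 dits per symbol.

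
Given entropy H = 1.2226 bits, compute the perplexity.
2.3337

Perplexity is 2^H (or exp(H) for natural log).

H = 1.2226 bits
Perplexity = 2^1.2226 = 2.3337

Interpretation: The model's uncertainty is equivalent to choosing uniformly among 2.3 options.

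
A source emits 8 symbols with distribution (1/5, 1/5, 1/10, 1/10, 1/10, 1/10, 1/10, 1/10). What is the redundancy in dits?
0.0235 dits

Redundancy measures how far a source is from maximum entropy:
R = H_max - H(X)

Maximum entropy for 8 symbols: H_max = log_10(8) = 0.9031 dits
Actual entropy: H(X) = 0.8796 dits
Redundancy: R = 0.9031 - 0.8796 = 0.0235 dits

This redundancy represents potential for compression: the source could be compressed by 0.0235 dits per symbol.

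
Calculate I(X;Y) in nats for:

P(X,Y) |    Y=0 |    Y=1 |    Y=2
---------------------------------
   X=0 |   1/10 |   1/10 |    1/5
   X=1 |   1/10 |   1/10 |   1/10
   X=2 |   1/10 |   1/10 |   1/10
0.0138 nats

Mutual information: I(X;Y) = H(X) + H(Y) - H(X,Y)

Marginals:
P(X) = (2/5, 3/10, 3/10), H(X) = 1.0889 nats
P(Y) = (3/10, 3/10, 2/5), H(Y) = 1.0889 nats

Joint entropy: H(X,Y) = 2.1640 nats

I(X;Y) = 1.0889 + 1.0889 - 2.1640 = 0.0138 nats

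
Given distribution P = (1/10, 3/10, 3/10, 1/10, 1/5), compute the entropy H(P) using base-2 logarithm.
2.1710 bits

Shannon entropy is H(X) = -Σ p(x) log p(x).

For P = (1/10, 3/10, 3/10, 1/10, 1/5):
H = -1/10 × log_2(1/10) -3/10 × log_2(3/10) -3/10 × log_2(3/10) -1/10 × log_2(1/10) -1/5 × log_2(1/5)
H = 2.1710 bits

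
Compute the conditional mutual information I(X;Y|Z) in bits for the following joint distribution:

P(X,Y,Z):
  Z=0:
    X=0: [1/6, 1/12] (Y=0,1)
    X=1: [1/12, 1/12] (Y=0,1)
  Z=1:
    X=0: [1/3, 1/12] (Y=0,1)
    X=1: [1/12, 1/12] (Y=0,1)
0.0443 bits

Conditional mutual information: I(X;Y|Z) = H(X|Z) + H(Y|Z) - H(X,Y|Z)

H(Z) = 0.9799
H(X,Z) = 1.8879 → H(X|Z) = 0.9080
H(Y,Z) = 1.8879 → H(Y|Z) = 0.9080
H(X,Y,Z) = 2.7516 → H(X,Y|Z) = 1.7718

I(X;Y|Z) = 0.9080 + 0.9080 - 1.7718 = 0.0443 bits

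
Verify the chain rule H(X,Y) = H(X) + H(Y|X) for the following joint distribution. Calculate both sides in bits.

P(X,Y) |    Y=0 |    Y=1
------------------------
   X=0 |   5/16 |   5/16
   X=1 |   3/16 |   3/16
H(X,Y) = 1.9544, H(X) = 0.9544, H(Y|X) = 1.0000 (all in bits)

Chain rule: H(X,Y) = H(X) + H(Y|X)

Left side — joint entropy directly:
H(X,Y) = -Σ p(x,y) log p(x,y) = 1.9544 bits

Right side — compute H(Y|X) from the conditional distributions:
P(X) = (5/8, 3/8), so H(X) = 0.9544 bits
H(Y|X) = Σ_x P(X=x) · H(Y|X=x):
  P(Y|X=0) = (1/2, 1/2), H(Y|X=0) = 1.0000, weight P(X=0) = 5/8
  P(Y|X=1) = (1/2, 1/2), H(Y|X=1) = 1.0000, weight P(X=1) = 3/8
H(Y|X) = 1.0000 bits

H(X) + H(Y|X) = 0.9544 + 1.0000 = 1.9544 bits

Both sides equal 1.9544 bits. ✓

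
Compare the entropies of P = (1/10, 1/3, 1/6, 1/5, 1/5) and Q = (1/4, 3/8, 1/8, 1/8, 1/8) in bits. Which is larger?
P

Computing entropies in bits:
H(P) = 2.2201
H(Q) = 2.1556

Distribution P has higher entropy.

Intuition: The distribution closer to uniform (more spread out) has higher entropy.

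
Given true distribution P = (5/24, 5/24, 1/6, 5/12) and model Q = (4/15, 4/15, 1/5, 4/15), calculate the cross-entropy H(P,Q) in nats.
1.3697 nats

Cross-entropy: H(P,Q) = -Σ p(x) log q(x)

Alternatively: H(P,Q) = H(P) + D_KL(P||Q)
H(P) = 1.3170 nats
D_KL(P||Q) = 0.0527 nats

H(P,Q) = 1.3170 + 0.0527 = 1.3697 nats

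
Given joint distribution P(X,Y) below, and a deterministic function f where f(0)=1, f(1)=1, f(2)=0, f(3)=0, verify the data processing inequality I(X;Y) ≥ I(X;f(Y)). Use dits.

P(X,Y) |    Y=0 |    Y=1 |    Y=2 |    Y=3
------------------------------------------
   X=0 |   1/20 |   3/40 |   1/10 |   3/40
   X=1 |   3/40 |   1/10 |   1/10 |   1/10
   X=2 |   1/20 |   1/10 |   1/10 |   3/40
I(X;Y) = 0.0017, I(X;f(Y)) = 0.0004, inequality holds: 0.0017 ≥ 0.0004

Data Processing Inequality: For any Markov chain X → Y → Z, we have I(X;Y) ≥ I(X;Z).

Here Z = f(Y) is a deterministic function of Y, forming X → Y → Z.

Original I(X;Y) = 0.0017 dits

After applying f:
P(X,Z) where Z=f(Y):
- P(X,Z=0) = P(X,Y=2) + P(X,Y=3)
- P(X,Z=1) = P(X,Y=0) + P(X,Y=1)

I(X;Z) = I(X;f(Y)) = 0.0004 dits

Verification: 0.0017 ≥ 0.0004 ✓

Information cannot be created by processing; the function f can only lose information about X.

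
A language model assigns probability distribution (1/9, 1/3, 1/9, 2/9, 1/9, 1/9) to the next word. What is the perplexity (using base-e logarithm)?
5.3494

Perplexity is e^H (or exp(H) for natural log).

First, H = -Σ p log p = 1.6770 nats
Perplexity = e^1.6770 = 5.3494

Interpretation: The model's uncertainty is equivalent to choosing uniformly among 5.3 options.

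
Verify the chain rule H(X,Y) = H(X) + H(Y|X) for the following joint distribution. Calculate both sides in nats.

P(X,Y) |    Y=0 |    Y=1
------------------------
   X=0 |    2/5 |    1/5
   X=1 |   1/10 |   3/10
H(X,Y) = 1.2799, H(X) = 0.6730, H(Y|X) = 0.6068 (all in nats)

Chain rule: H(X,Y) = H(X) + H(Y|X)

Left side — joint entropy directly:
H(X,Y) = -Σ p(x,y) log p(x,y) = 1.2799 nats

Right side — compute H(Y|X) from the conditional distributions:
P(X) = (3/5, 2/5), so H(X) = 0.6730 nats
H(Y|X) = Σ_x P(X=x) · H(Y|X=x):
  P(Y|X=0) = (2/3, 1/3), H(Y|X=0) = 0.6365, weight P(X=0) = 3/5
  P(Y|X=1) = (1/4, 3/4), H(Y|X=1) = 0.5623, weight P(X=1) = 2/5
H(Y|X) = 0.6068 nats

H(X) + H(Y|X) = 0.6730 + 0.6068 = 1.2799 nats

Both sides equal 1.2799 nats. ✓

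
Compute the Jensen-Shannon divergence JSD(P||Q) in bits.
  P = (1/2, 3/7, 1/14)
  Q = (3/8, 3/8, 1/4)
0.0456 bits

Jensen-Shannon divergence is:
JSD(P||Q) = 0.5 × D_KL(P||M) + 0.5 × D_KL(Q||M)
where M = 0.5 × (P + Q) is the mixture distribution.

M = 0.5 × (1/2, 3/7, 1/14) + 0.5 × (3/8, 3/8, 1/4) = (7/16, 0.401786, 0.160714)

D_KL(P||M) = 0.0527 bits
D_KL(Q||M) = 0.0386 bits

JSD(P||Q) = 0.5 × 0.0527 + 0.5 × 0.0386 = 0.0456 bits

Unlike KL divergence, JSD is symmetric and bounded: 0 ≤ JSD ≤ log(2).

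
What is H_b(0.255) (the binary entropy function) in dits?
0.2466 dits

The binary entropy function is:
H(p) = -p log(p) - (1-p) log(1-p)

H(0.255) = -0.255 × log_10(0.255) - 0.745 × log_10(0.745)
H(0.255) = 0.2466 dits

Note: Binary entropy is maximized at p=0.5 (H=1 bit) and minimized at p=0 or p=1 (H=0).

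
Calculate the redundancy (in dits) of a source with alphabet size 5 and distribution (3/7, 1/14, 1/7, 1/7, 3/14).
0.0746 dits

Redundancy measures how far a source is from maximum entropy:
R = H_max - H(X)

Maximum entropy for 5 symbols: H_max = log_10(5) = 0.6990 dits
Actual entropy: H(X) = 0.6244 dits
Redundancy: R = 0.6990 - 0.6244 = 0.0746 dits

This redundancy represents potential for compression: the source could be compressed by 0.0746 dits per symbol.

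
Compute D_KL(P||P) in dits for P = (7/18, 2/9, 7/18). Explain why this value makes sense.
0.0000 dits

KL divergence satisfies the Gibbs inequality: D_KL(P||Q) ≥ 0 for all distributions P, Q.

D_KL(P||Q) = Σ p(x) log(p(x)/q(x))
Each term is p(x) × log_10(p(x)/p(x)) = p(x) × log_10(1) = 0, so the sum is 0.
D_KL(P||Q) = 0.0000 dits

When P = Q, the KL divergence is exactly 0, as there is no 'divergence' between identical distributions.

This non-negativity is a fundamental property: relative entropy cannot be negative because it measures how different Q is from P.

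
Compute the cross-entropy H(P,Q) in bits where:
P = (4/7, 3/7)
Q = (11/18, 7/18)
0.9900 bits

Cross-entropy: H(P,Q) = -Σ p(x) log q(x)

Alternatively: H(P,Q) = H(P) + D_KL(P||Q)
H(P) = 0.9852 bits
D_KL(P||Q) = 0.0047 bits

H(P,Q) = 0.9852 + 0.0047 = 0.9900 bits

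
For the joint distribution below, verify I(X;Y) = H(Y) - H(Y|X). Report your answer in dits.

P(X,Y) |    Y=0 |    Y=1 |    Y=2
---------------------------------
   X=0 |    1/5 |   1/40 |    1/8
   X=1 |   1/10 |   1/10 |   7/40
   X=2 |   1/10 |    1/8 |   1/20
I(X;Y) = 0.0396 dits

Mutual information has multiple equivalent forms:
- I(X;Y) = H(X) - H(X|Y)
- I(X;Y) = H(Y) - H(Y|X)
- I(X;Y) = H(X) + H(Y) - H(X,Y)

Computing all quantities:
H(X) = 0.4735, H(Y) = 0.4693, H(X,Y) = 0.9031
H(X|Y) = 0.4339, H(Y|X) = 0.4296

Verification:
H(X) - H(X|Y) = 0.4735 - 0.4339 = 0.0396
H(Y) - H(Y|X) = 0.4693 - 0.4296 = 0.0396
H(X) + H(Y) - H(X,Y) = 0.4735 + 0.4693 - 0.9031 = 0.0396

All forms give I(X;Y) = 0.0396 dits. ✓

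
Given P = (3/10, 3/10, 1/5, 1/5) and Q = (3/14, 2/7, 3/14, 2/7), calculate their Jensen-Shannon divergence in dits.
0.0033 dits

Jensen-Shannon divergence is:
JSD(P||Q) = 0.5 × D_KL(P||M) + 0.5 × D_KL(Q||M)
where M = 0.5 × (P + Q) is the mixture distribution.

M = 0.5 × (3/10, 3/10, 1/5, 1/5) + 0.5 × (3/14, 2/7, 3/14, 2/7) = (9/35, 0.292857, 0.207143, 0.242857)

D_KL(P||M) = 0.0033 dits
D_KL(Q||M) = 0.0033 dits

JSD(P||Q) = 0.5 × 0.0033 + 0.5 × 0.0033 = 0.0033 dits

Unlike KL divergence, JSD is symmetric and bounded: 0 ≤ JSD ≤ log(2).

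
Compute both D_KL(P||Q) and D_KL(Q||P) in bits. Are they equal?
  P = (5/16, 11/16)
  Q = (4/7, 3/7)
D_KL(P||Q) = 0.1967, D_KL(Q||P) = 0.2053

KL divergence is not symmetric: D_KL(P||Q) ≠ D_KL(Q||P) in general.

D_KL(P||Q) = 0.1967 bits
D_KL(Q||P) = 0.2053 bits

No, they are not equal!

This asymmetry is why KL divergence is not a true distance metric.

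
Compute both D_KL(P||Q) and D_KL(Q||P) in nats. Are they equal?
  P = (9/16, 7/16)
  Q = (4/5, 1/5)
D_KL(P||Q) = 0.1443, D_KL(Q||P) = 0.1252

KL divergence is not symmetric: D_KL(P||Q) ≠ D_KL(Q||P) in general.

D_KL(P||Q) = 0.1443 nats
D_KL(Q||P) = 0.1252 nats

No, they are not equal!

This asymmetry is why KL divergence is not a true distance metric.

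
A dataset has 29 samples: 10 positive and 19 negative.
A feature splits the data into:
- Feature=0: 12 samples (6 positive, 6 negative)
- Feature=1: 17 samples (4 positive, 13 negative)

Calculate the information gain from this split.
0.0542 bits

Information Gain = H(Y) - H(Y|Feature)

Before split:
P(positive) = 10/29 = 0.3448
H(Y) = 0.9294 bits

After split:
Feature=0: H = 1.0000 bits (weight = 12/29)
Feature=1: H = 0.7871 bits (weight = 17/29)
H(Y|Feature) = (12/29)×1.0000 + (17/29)×0.7871 = 0.8752 bits

Information Gain = 0.9294 - 0.8752 = 0.0542 bits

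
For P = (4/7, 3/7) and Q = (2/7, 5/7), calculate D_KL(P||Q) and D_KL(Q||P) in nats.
D_KL(P||Q) = 0.1772, D_KL(Q||P) = 0.1668

KL divergence is not symmetric: D_KL(P||Q) ≠ D_KL(Q||P) in general.

D_KL(P||Q) = 0.1772 nats
D_KL(Q||P) = 0.1668 nats

No, they are not equal!

This asymmetry is why KL divergence is not a true distance metric.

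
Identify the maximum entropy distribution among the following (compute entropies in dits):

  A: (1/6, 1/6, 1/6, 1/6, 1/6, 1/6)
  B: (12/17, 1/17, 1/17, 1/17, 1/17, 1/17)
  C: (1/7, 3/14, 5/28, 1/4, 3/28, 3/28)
A

For a discrete distribution over n outcomes, entropy is maximized by the uniform distribution.

Computing entropies:
H(A) = 0.7782 dits
H(B) = 0.4687 dits
H(C) = 0.7561 dits

The uniform distribution (where all probabilities equal 1/6) achieves the maximum entropy of log_10(6) = 0.7782 dits.

Distribution A has the highest entropy.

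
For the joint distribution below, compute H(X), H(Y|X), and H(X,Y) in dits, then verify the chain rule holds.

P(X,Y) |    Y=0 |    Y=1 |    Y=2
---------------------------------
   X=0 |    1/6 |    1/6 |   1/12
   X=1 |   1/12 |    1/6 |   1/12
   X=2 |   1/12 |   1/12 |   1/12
H(X,Y) = 0.9287, H(X) = 0.4680, H(Y|X) = 0.4607 (all in dits)

Chain rule: H(X,Y) = H(X) + H(Y|X)

Left side — joint entropy directly:
H(X,Y) = -Σ p(x,y) log p(x,y) = 0.9287 dits

Right side — compute H(Y|X) from the conditional distributions:
P(X) = (5/12, 1/3, 1/4), so H(X) = 0.4680 dits
H(Y|X) = Σ_x P(X=x) · H(Y|X=x):
  P(Y|X=0) = (2/5, 2/5, 1/5), H(Y|X=0) = 0.4581, weight P(X=0) = 5/12
  P(Y|X=1) = (1/4, 1/2, 1/4), H(Y|X=1) = 0.4515, weight P(X=1) = 1/3
  P(Y|X=2) = (1/3, 1/3, 1/3), H(Y|X=2) = 0.4771, weight P(X=2) = 1/4
H(Y|X) = 0.4607 dits

H(X) + H(Y|X) = 0.4680 + 0.4607 = 0.9287 dits

Both sides equal 0.9287 dits. ✓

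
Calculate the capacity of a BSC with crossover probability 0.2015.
0.2751 bits

For a binary symmetric channel (BSC) with error probability p:
Capacity C = 1 - H(p) bits per symbol

where H(p) = -p log₂(p) - (1-p) log₂(1-p) is the binary entropy function.

H(0.2015) = 0.7249 bits
C = 1 - 0.7249 = 0.2751 bits per symbol

This means we can reliably transmit up to 0.2751 bits of information per channel use.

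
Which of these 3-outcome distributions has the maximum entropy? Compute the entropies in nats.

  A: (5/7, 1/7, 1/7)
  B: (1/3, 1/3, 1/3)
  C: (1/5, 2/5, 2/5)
B

For a discrete distribution over n outcomes, entropy is maximized by the uniform distribution.

Computing entropies:
H(A) = 0.7963 nats
H(B) = 1.0986 nats
H(C) = 1.0549 nats

The uniform distribution (where all probabilities equal 1/3) achieves the maximum entropy of log_e(3) = 1.0986 nats.

Distribution B has the highest entropy.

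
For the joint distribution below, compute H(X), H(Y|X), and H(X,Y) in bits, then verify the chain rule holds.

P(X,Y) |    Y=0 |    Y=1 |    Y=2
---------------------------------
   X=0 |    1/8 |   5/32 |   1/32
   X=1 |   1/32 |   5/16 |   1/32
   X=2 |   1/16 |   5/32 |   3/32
H(X,Y) = 2.7752, H(X) = 1.5794, H(Y|X) = 1.1958 (all in bits)

Chain rule: H(X,Y) = H(X) + H(Y|X)

Left side — joint entropy directly:
H(X,Y) = -Σ p(x,y) log p(x,y) = 2.7752 bits

Right side — compute H(Y|X) from the conditional distributions:
P(X) = (5/16, 3/8, 5/16), so H(X) = 1.5794 bits
H(Y|X) = Σ_x P(X=x) · H(Y|X=x):
  P(Y|X=0) = (2/5, 1/2, 1/10), H(Y|X=0) = 1.3610, weight P(X=0) = 5/16
  P(Y|X=1) = (1/12, 5/6, 1/12), H(Y|X=1) = 0.8167, weight P(X=1) = 3/8
  P(Y|X=2) = (1/5, 1/2, 3/10), H(Y|X=2) = 1.4855, weight P(X=2) = 5/16
H(Y|X) = 1.1958 bits

H(X) + H(Y|X) = 1.5794 + 1.1958 = 2.7752 bits

Both sides equal 2.7752 bits. ✓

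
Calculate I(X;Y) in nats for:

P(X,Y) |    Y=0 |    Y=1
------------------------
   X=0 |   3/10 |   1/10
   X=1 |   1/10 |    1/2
0.1777 nats

Mutual information: I(X;Y) = H(X) + H(Y) - H(X,Y)

Marginals:
P(X) = (2/5, 3/5), H(X) = 0.6730 nats
P(Y) = (2/5, 3/5), H(Y) = 0.6730 nats

Joint entropy: H(X,Y) = 1.1683 nats

I(X;Y) = 0.6730 + 0.6730 - 1.1683 = 0.1777 nats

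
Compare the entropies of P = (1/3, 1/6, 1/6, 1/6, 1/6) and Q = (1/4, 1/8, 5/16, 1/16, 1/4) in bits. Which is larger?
P

Computing entropies in bits:
H(P) = 2.2516
H(Q) = 2.1494

Distribution P has higher entropy.

Intuition: The distribution closer to uniform (more spread out) has higher entropy.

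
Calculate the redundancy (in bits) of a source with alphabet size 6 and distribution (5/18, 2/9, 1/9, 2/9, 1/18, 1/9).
0.1711 bits

Redundancy measures how far a source is from maximum entropy:
R = H_max - H(X)

Maximum entropy for 6 symbols: H_max = log_2(6) = 2.5850 bits
Actual entropy: H(X) = 2.4138 bits
Redundancy: R = 2.5850 - 2.4138 = 0.1711 bits

This redundancy represents potential for compression: the source could be compressed by 0.1711 bits per symbol.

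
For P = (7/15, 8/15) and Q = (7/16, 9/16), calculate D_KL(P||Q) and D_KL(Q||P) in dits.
D_KL(P||Q) = 0.0007, D_KL(Q||P) = 0.0007

KL divergence is not symmetric: D_KL(P||Q) ≠ D_KL(Q||P) in general.

D_KL(P||Q) = 0.0007 dits
D_KL(Q||P) = 0.0007 dits

In this case they happen to be equal (to 4 decimal places).

This asymmetry is why KL divergence is not a true distance metric.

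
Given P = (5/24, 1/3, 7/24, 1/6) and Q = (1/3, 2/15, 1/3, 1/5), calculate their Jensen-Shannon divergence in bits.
0.0445 bits

Jensen-Shannon divergence is:
JSD(P||Q) = 0.5 × D_KL(P||M) + 0.5 × D_KL(Q||M)
where M = 0.5 × (P + Q) is the mixture distribution.

M = 0.5 × (5/24, 1/3, 7/24, 1/6) + 0.5 × (1/3, 2/15, 1/3, 1/5) = (0.270833, 7/30, 5/16, 0.183333)

D_KL(P||M) = 0.0407 bits
D_KL(Q||M) = 0.0483 bits

JSD(P||Q) = 0.5 × 0.0407 + 0.5 × 0.0483 = 0.0445 bits

Unlike KL divergence, JSD is symmetric and bounded: 0 ≤ JSD ≤ log(2).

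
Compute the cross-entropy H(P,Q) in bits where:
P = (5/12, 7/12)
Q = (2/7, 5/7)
1.0362 bits

Cross-entropy: H(P,Q) = -Σ p(x) log q(x)

Alternatively: H(P,Q) = H(P) + D_KL(P||Q)
H(P) = 0.9799 bits
D_KL(P||Q) = 0.0564 bits

H(P,Q) = 0.9799 + 0.0564 = 1.0362 bits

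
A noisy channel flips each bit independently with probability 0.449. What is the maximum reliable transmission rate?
0.0075 bits

For a binary symmetric channel (BSC) with error probability p:
Capacity C = 1 - H(p) bits per symbol

where H(p) = -p log₂(p) - (1-p) log₂(1-p) is the binary entropy function.

H(0.449) = 0.9925 bits
C = 1 - 0.9925 = 0.0075 bits per symbol

This means we can reliably transmit up to 0.0075 bits of information per channel use.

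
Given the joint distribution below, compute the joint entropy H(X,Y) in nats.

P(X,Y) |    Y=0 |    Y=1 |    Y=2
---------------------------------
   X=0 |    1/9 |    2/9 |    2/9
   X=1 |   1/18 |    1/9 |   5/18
1.6731 nats

Joint entropy is H(X,Y) = -Σ_{x,y} p(x,y) log p(x,y).

Summing over all non-zero entries:
H(X,Y) = -[1/9·log_e(1/9) + 2/9·log_e(2/9) + 2/9·log_e(2/9) + 1/18·log_e(1/18) + 1/9·log_e(1/9) + 5/18·log_e(5/18)]
H(X,Y) = 1.6731 nats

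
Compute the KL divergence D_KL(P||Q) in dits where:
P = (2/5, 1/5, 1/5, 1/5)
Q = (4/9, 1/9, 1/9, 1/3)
0.0394 dits

KL divergence: D_KL(P||Q) = Σ p(x) log(p(x)/q(x))

Computing term by term:
  x=0: 2/5 × log_10[(2/5)/(4/9)] = 2/5 × -0.0458 = -0.0183
  x=1: 1/5 × log_10[(1/5)/(1/9)] = 1/5 × 0.2553 = 0.0511
  x=2: 1/5 × log_10[(1/5)/(1/9)] = 1/5 × 0.2553 = 0.0511
  x=3: 1/5 × log_10[(1/5)/(1/3)] = 1/5 × -0.2218 = -0.0444

D_KL(P||Q) = 0.0394 dits

Note: KL divergence is always non-negative and equals 0 iff P = Q.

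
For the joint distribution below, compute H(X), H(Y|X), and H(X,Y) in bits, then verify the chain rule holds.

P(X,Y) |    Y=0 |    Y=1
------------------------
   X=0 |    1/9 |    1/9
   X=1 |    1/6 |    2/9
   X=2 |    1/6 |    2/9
H(X,Y) = 2.5305, H(X) = 1.5420, H(Y|X) = 0.9885 (all in bits)

Chain rule: H(X,Y) = H(X) + H(Y|X)

Left side — joint entropy directly:
H(X,Y) = -Σ p(x,y) log p(x,y) = 2.5305 bits

Right side — compute H(Y|X) from the conditional distributions:
P(X) = (2/9, 7/18, 7/18), so H(X) = 1.5420 bits
H(Y|X) = Σ_x P(X=x) · H(Y|X=x):
  P(Y|X=0) = (1/2, 1/2), H(Y|X=0) = 1.0000, weight P(X=0) = 2/9
  P(Y|X=1) = (3/7, 4/7), H(Y|X=1) = 0.9852, weight P(X=1) = 7/18
  P(Y|X=2) = (3/7, 4/7), H(Y|X=2) = 0.9852, weight P(X=2) = 7/18
H(Y|X) = 0.9885 bits

H(X) + H(Y|X) = 1.5420 + 0.9885 = 2.5305 bits

Both sides equal 2.5305 bits. ✓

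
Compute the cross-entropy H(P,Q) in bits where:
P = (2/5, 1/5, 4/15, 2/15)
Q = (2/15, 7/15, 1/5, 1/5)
2.3114 bits

Cross-entropy: H(P,Q) = -Σ p(x) log q(x)

Alternatively: H(P,Q) = H(P) + D_KL(P||Q)
H(P) = 1.8892 bits
D_KL(P||Q) = 0.4222 bits

H(P,Q) = 1.8892 + 0.4222 = 2.3114 bits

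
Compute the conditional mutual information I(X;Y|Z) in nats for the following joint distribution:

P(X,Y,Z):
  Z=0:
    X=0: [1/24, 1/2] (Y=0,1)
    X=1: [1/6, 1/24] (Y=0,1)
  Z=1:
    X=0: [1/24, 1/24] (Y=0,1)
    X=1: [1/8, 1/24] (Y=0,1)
0.1996 nats

Conditional mutual information: I(X;Y|Z) = H(X|Z) + H(Y|Z) - H(X,Y|Z)

H(Z) = 0.5623
H(X,Z) = 1.1646 → H(X|Z) = 0.6023
H(Y,Z) = 1.1646 → H(Y|Z) = 0.6023
H(X,Y,Z) = 1.5672 → H(X,Y|Z) = 1.0049

I(X;Y|Z) = 0.6023 + 0.6023 - 1.0049 = 0.1996 nats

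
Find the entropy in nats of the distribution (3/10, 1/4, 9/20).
1.0671 nats

Shannon entropy is H(X) = -Σ p(x) log p(x).

For P = (3/10, 1/4, 9/20):
H = -3/10 × log_e(3/10) -1/4 × log_e(1/4) -9/20 × log_e(9/20)
H = 1.0671 nats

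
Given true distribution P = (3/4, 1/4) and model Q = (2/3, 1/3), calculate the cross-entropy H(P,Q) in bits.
0.8350 bits

Cross-entropy: H(P,Q) = -Σ p(x) log q(x)

Alternatively: H(P,Q) = H(P) + D_KL(P||Q)
H(P) = 0.8113 bits
D_KL(P||Q) = 0.0237 bits

H(P,Q) = 0.8113 + 0.0237 = 0.8350 bits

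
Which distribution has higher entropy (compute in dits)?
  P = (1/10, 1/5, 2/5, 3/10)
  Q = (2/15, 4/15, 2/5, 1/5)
Q

Computing entropies in dits:
H(P) = 0.5558
H(Q) = 0.5687

Distribution Q has higher entropy.

Intuition: The distribution closer to uniform (more spread out) has higher entropy.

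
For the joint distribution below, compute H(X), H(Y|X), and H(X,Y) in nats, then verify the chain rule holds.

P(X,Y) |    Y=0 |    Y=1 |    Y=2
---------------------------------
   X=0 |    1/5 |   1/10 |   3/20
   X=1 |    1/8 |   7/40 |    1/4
H(X,Y) = 1.7482, H(X) = 0.6881, H(Y|X) = 1.0601 (all in nats)

Chain rule: H(X,Y) = H(X) + H(Y|X)

Left side — joint entropy directly:
H(X,Y) = -Σ p(x,y) log p(x,y) = 1.7482 nats

Right side — compute H(Y|X) from the conditional distributions:
P(X) = (9/20, 11/20), so H(X) = 0.6881 nats
H(Y|X) = Σ_x P(X=x) · H(Y|X=x):
  P(Y|X=0) = (4/9, 2/9, 1/3), H(Y|X=0) = 1.0609, weight P(X=0) = 9/20
  P(Y|X=1) = (5/22, 7/22, 5/11), H(Y|X=1) = 1.0595, weight P(X=1) = 11/20
H(Y|X) = 1.0601 nats

H(X) + H(Y|X) = 0.6881 + 1.0601 = 1.7482 nats

Both sides equal 1.7482 nats. ✓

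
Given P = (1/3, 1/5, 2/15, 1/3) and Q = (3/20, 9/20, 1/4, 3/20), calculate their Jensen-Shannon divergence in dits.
0.0301 dits

Jensen-Shannon divergence is:
JSD(P||Q) = 0.5 × D_KL(P||M) + 0.5 × D_KL(Q||M)
where M = 0.5 × (P + Q) is the mixture distribution.

M = 0.5 × (1/3, 1/5, 2/15, 1/3) + 0.5 × (3/20, 9/20, 1/4, 3/20) = (0.241667, 13/40, 0.191667, 0.241667)

D_KL(P||M) = 0.0299 dits
D_KL(Q||M) = 0.0303 dits

JSD(P||Q) = 0.5 × 0.0299 + 0.5 × 0.0303 = 0.0301 dits

Unlike KL divergence, JSD is symmetric and bounded: 0 ≤ JSD ≤ log(2).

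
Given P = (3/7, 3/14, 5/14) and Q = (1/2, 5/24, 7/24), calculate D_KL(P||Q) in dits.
0.0053 dits

KL divergence: D_KL(P||Q) = Σ p(x) log(p(x)/q(x))

Computing term by term:
  x=0: 3/7 × log_10[(3/7)/(1/2)] = 3/7 × -0.0669 = -0.0287
  x=1: 3/14 × log_10[(3/14)/(5/24)] = 3/14 × 0.0122 = 0.0026
  x=2: 5/14 × log_10[(5/14)/(7/24)] = 5/14 × 0.0880 = 0.0314

D_KL(P||Q) = 0.0053 dits

Note: KL divergence is always non-negative and equals 0 iff P = Q.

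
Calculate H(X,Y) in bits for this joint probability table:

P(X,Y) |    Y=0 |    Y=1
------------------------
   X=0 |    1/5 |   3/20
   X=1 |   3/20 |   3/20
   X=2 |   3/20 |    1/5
2.5710 bits

Joint entropy is H(X,Y) = -Σ_{x,y} p(x,y) log p(x,y).

Summing over all non-zero entries:
H(X,Y) = -[1/5·log_2(1/5) + 3/20·log_2(3/20) + 3/20·log_2(3/20) + 3/20·log_2(3/20) + 3/20·log_2(3/20) + 1/5·log_2(1/5)]
H(X,Y) = 2.5710 bits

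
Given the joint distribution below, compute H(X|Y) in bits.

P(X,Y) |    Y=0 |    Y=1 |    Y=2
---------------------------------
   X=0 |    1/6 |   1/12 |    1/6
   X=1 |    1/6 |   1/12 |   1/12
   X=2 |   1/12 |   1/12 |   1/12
1.5304 bits

Using the chain rule: H(X|Y) = H(X,Y) - H(Y)

First, compute H(X,Y) = 3.0850 bits

Marginal P(Y) = (5/12, 1/4, 1/3)
H(Y) = 1.5546 bits

H(X|Y) = H(X,Y) - H(Y) = 3.0850 - 1.5546 = 1.5304 bits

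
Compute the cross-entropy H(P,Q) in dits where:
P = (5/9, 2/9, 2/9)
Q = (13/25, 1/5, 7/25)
0.4360 dits

Cross-entropy: H(P,Q) = -Σ p(x) log q(x)

Alternatively: H(P,Q) = H(P) + D_KL(P||Q)
H(P) = 0.4321 dits
D_KL(P||Q) = 0.0038 dits

H(P,Q) = 0.4321 + 0.0038 = 0.4360 dits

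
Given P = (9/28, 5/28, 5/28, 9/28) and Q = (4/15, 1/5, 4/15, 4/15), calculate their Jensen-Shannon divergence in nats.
0.0072 nats

Jensen-Shannon divergence is:
JSD(P||Q) = 0.5 × D_KL(P||M) + 0.5 × D_KL(Q||M)
where M = 0.5 × (P + Q) is the mixture distribution.

M = 0.5 × (9/28, 5/28, 5/28, 9/28) + 0.5 × (4/15, 1/5, 4/15, 4/15) = (0.294048, 0.189286, 0.222619, 0.294048)

D_KL(P||M) = 0.0075 nats
D_KL(Q||M) = 0.0070 nats

JSD(P||Q) = 0.5 × 0.0075 + 0.5 × 0.0070 = 0.0072 nats

Unlike KL divergence, JSD is symmetric and bounded: 0 ≤ JSD ≤ log(2).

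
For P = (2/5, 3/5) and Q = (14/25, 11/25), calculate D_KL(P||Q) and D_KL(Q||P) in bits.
D_KL(P||Q) = 0.0743, D_KL(Q||P) = 0.0750

KL divergence is not symmetric: D_KL(P||Q) ≠ D_KL(Q||P) in general.

D_KL(P||Q) = 0.0743 bits
D_KL(Q||P) = 0.0750 bits

No, they are not equal!

This asymmetry is why KL divergence is not a true distance metric.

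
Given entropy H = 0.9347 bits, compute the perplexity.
1.9115

Perplexity is 2^H (or exp(H) for natural log).

H = 0.9347 bits
Perplexity = 2^0.9347 = 1.9115

Interpretation: The model's uncertainty is equivalent to choosing uniformly among 1.9 options.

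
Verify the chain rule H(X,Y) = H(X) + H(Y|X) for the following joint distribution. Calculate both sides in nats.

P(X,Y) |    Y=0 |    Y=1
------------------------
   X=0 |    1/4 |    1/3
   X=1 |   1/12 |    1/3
H(X,Y) = 1.2861, H(X) = 0.6792, H(Y|X) = 0.6069 (all in nats)

Chain rule: H(X,Y) = H(X) + H(Y|X)

Left side — joint entropy directly:
H(X,Y) = -Σ p(x,y) log p(x,y) = 1.2861 nats

Right side — compute H(Y|X) from the conditional distributions:
P(X) = (7/12, 5/12), so H(X) = 0.6792 nats
H(Y|X) = Σ_x P(X=x) · H(Y|X=x):
  P(Y|X=0) = (3/7, 4/7), H(Y|X=0) = 0.6829, weight P(X=0) = 7/12
  P(Y|X=1) = (1/5, 4/5), H(Y|X=1) = 0.5004, weight P(X=1) = 5/12
H(Y|X) = 0.6069 nats

H(X) + H(Y|X) = 0.6792 + 0.6069 = 1.2861 nats

Both sides equal 1.2861 nats. ✓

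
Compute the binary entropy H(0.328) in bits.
0.9129 bits

The binary entropy function is:
H(p) = -p log(p) - (1-p) log(1-p)

H(0.328) = -0.328 × log_2(0.328) - 0.672 × log_2(0.672)
H(0.328) = 0.9129 bits

Note: Binary entropy is maximized at p=0.5 (H=1 bit) and minimized at p=0 or p=1 (H=0).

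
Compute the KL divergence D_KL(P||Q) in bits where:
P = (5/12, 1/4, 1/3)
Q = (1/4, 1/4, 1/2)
0.1121 bits

KL divergence: D_KL(P||Q) = Σ p(x) log(p(x)/q(x))

Computing term by term:
  x=0: 5/12 × log_2[(5/12)/(1/4)] = 5/12 × 0.7370 = 0.3071
  x=1: 1/4 × log_2[(1/4)/(1/4)] = 1/4 × 0.0000 = 0.0000
  x=2: 1/3 × log_2[(1/3)/(1/2)] = 1/3 × -0.5850 = -0.1950

D_KL(P||Q) = 0.1121 bits

Note: KL divergence is always non-negative and equals 0 iff P = Q.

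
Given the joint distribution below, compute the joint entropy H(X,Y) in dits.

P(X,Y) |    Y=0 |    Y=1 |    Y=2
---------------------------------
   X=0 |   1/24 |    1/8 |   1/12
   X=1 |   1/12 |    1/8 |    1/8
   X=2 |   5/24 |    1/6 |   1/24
0.9052 dits

Joint entropy is H(X,Y) = -Σ_{x,y} p(x,y) log p(x,y).

Summing over all non-zero entries:
H(X,Y) = -[1/24·log_10(1/24) + 1/8·log_10(1/8) + 1/12·log_10(1/12) + 1/12·log_10(1/12) + 1/8·log_10(1/8) + 1/8·log_10(1/8) + 5/24·log_10(5/24) + 1/6·log_10(1/6) + 1/24·log_10(1/24)]
H(X,Y) = 0.9052 dits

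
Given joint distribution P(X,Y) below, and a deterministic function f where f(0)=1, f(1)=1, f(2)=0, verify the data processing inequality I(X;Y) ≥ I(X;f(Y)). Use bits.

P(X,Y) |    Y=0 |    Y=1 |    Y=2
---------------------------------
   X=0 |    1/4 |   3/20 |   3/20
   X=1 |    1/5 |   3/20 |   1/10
I(X;Y) = 0.0041, I(X;f(Y)) = 0.0024, inequality holds: 0.0041 ≥ 0.0024

Data Processing Inequality: For any Markov chain X → Y → Z, we have I(X;Y) ≥ I(X;Z).

Here Z = f(Y) is a deterministic function of Y, forming X → Y → Z.

Original I(X;Y) = 0.0041 bits

After applying f:
P(X,Z) where Z=f(Y):
- P(X,Z=0) = P(X,Y=2)
- P(X,Z=1) = P(X,Y=0) + P(X,Y=1)

I(X;Z) = I(X;f(Y)) = 0.0024 bits

Verification: 0.0041 ≥ 0.0024 ✓

Information cannot be created by processing; the function f can only lose information about X.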